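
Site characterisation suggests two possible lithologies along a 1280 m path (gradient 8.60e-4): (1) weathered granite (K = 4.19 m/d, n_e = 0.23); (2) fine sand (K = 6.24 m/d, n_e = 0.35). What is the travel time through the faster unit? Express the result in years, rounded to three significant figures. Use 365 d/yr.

224 years

Unit 1 (weathered granite): v = 4.19×8.6e-4/0.23 = 0.01567 m/d, t = 1280/0.01567 = 81700 d
Unit 2 (fine sand): v = 6.24×8.6e-4/0.35 = 0.01533 m/d, t = 1280/0.01533 = 83480 d
Faster: 81700 d / 365 = 224 yr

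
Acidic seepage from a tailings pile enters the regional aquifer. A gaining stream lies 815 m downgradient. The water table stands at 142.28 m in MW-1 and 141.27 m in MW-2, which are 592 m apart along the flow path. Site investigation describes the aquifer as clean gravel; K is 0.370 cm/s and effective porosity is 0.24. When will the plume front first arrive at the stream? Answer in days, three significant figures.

Hydraulic gradient i = (142.28 − 141.27) / 592 = 1.01 / 592 = 0.001706
K = 0.370 cm/s × 864 = 319.7 m/d
Specific discharge q = 319.7 × 0.001706 = 0.5454 m/d
v = Ki/n = 319.7·0.001706/0.24 = 2.273 m/d
t = L / v = 815 / 2.273 = 358.6 d

359 days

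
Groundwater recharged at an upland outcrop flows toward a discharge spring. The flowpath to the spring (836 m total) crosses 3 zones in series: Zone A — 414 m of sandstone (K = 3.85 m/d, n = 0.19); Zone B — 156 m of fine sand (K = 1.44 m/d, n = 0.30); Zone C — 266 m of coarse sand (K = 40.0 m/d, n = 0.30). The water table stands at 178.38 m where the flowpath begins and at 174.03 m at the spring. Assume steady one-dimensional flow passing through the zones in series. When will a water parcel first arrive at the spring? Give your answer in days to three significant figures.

10500 days

Total head drop ΔH = 178.38 − 174.03 = 4.35 m
Continuity: the same q passes through each zone, so ΔH = q·Σ(L_j/K_j) — the zones act as resistances in series.
Σ(L/K) = 414/3.85 + 156/1.44 + 266/40.0 = 107.5 + 108.3 + 6.650 = 222.5 d
q = ΔH / Σ(L/K) = 4.35 / 222.5 = 0.01955 m/d (same in every zone)
Zone A: v = q/n = 0.01955/0.19 = 0.1029 m/d → t_A = 414/0.1029 = 4024 d
Zone B: v = q/n = 0.01955/0.30 = 0.06516 m/d → t_B = 156/0.06516 = 2394 d
Zone C: v = q/n = 0.01955/0.30 = 0.06516 m/d → t_C = 266/0.06516 = 4082 d
Total t = 4024 + 2394 + 4082 = 10500 d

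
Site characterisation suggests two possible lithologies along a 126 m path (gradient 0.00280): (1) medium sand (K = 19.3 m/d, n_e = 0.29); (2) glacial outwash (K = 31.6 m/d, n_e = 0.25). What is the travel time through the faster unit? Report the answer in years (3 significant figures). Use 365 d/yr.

Unit 1 (medium sand): v = 19.3×0.0028/0.29 = 0.1863 m/d, t = 126/0.1863 = 676.2 d
Unit 2 (glacial outwash): v = 31.6×0.0028/0.25 = 0.3539 m/d, t = 126/0.3539 = 356.0 d
Faster: 356.0 d / 365 = 0.975 yr

0.975 years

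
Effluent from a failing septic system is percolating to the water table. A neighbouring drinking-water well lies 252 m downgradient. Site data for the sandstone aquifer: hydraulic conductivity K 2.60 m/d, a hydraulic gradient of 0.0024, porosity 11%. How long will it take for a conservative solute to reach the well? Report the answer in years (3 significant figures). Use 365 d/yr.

12.2 years

Specific discharge q = 2.60 × 0.0024 = 0.006240 m/d
Average linear velocity = 0.006240 / 0.11 = 0.05673 m/d
t = L / v = 252 / 0.05673 = 4442 d
   = 4442 / 365 = 12.2 yr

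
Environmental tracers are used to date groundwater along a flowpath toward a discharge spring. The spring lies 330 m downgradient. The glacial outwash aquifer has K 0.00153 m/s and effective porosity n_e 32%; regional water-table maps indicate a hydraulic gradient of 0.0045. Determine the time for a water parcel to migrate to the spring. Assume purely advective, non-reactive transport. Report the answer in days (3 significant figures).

K = 0.00153 m/s × 86400 s/d = 132.2 m/d
q = Ki = 132.2 × 0.0045 = 0.5949 m/d
Seepage velocity v = q / n = 0.5949 / 0.32 = 1.859 m/d
t = L / v = 330 / 1.859 = 177.5 d

178 days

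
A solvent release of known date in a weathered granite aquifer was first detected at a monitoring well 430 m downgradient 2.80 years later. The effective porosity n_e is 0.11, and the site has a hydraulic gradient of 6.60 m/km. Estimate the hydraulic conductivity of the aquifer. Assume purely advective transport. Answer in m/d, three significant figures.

7.01 m/d

t = 2.80 years = 1022 d
v = L / t = 430 / 1022 = 0.4207 m/d
K = v · n / i = 0.4207 × 0.11 / 0.0066 = 7.01 m/d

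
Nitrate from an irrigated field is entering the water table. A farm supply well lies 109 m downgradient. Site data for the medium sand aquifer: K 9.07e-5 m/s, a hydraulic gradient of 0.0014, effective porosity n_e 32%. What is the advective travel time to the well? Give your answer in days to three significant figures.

K = 9.07e-5 m/s × 86400 s/d = 7.836 m/d
Specific discharge q = 7.836 × 0.0014 = 0.01097 m/d
v_s = q/n_e = 0.01097/0.32 = 0.03428 m/d
t = L / v = 109 / 0.03428 = 3179 d

3180 days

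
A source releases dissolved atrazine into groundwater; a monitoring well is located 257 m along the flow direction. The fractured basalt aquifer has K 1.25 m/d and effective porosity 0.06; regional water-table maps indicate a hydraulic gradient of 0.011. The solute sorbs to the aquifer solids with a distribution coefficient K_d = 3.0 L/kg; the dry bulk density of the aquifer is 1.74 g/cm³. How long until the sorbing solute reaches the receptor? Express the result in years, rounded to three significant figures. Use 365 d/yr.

Specific discharge q = 1.25 × 0.011 = 0.01375 m/d
Average linear velocity = 0.01375 / 0.06 = 0.2292 m/d
Retardation R = 1 + ρ_b·K_d/n = 1 + 1.74×3.0/0.06 = 88.00
Contaminant velocity v_c = v/R = 0.2292/88.00 = 0.002604 m/d
t = L/v_c = 257/0.002604 = 98690 d
   = 98690/365 = 270 yr

270 years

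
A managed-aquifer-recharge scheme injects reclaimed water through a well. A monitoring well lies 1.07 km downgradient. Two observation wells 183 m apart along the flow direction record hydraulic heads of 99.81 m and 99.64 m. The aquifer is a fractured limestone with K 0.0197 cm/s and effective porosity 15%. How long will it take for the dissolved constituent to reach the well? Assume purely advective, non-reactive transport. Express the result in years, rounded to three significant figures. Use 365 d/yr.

Hydraulic gradient i = (99.81 − 99.64) / 183 = 0.17 / 183 = 9.290e-4
K = 0.0197 cm/s × 864 = 17.02 m/d
Darcy flux q = K·i = 17.02 × 9.290e-4 = 0.01581 m/d
v_s = q/n_e = 0.01581/0.15 = 0.1054 m/d
L = 1.07 km = 1070 m
t = L / v = 1070 / 0.1054 = 10150 d
   = 10150 / 365 = 27.8 yr

27.8 years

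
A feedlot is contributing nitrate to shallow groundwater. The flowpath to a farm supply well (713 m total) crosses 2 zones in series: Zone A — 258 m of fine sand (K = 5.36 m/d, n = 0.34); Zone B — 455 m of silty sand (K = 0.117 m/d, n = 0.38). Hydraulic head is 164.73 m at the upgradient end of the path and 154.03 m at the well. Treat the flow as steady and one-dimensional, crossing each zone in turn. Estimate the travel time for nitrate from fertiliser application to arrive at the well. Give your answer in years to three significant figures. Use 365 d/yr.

263 years

Total head drop ΔH = 164.73 − 154.03 = 10.70 m
Continuity: the same q passes through each zone, so ΔH = q·Σ(L_j/K_j) — the zones act as resistances in series.
Σ(L/K) = 258/5.36 + 455/0.117 = 48.13 + 3889 = 3937 d
q = ΔH / Σ(L/K) = 10.70 / 3937 = 0.002718 m/d (same in every zone)
Zone A: v = q/n = 0.002718/0.34 = 0.007993 m/d → t_A = 258/0.007993 = 32280 d
Zone B: v = q/n = 0.002718/0.38 = 0.007152 m/d → t_B = 455/0.007152 = 63620 d
Total t = 32280 + 63620 = 95890 d
   = 95890 / 365 = 263 yr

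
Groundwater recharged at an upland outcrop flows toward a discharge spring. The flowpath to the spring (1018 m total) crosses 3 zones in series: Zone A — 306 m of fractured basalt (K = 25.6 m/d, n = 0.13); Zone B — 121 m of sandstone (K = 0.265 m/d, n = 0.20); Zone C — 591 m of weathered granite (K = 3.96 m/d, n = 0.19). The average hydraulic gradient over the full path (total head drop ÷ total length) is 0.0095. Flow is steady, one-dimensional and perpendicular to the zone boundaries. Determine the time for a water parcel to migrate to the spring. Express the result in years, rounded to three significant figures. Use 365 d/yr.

30.9 years

Steady 1-D flow in series ⇒ the Darcy flux q is identical in every zone and the zone head losses add (resistances L/K in series).
Σ(L/K) = 306/25.6 + 121/0.265 + 591/3.96 = 11.95 + 456.6 + 149.2 = 617.8 d
K_eq = L_total / Σ(L/K) = 1018 / 617.8 = 1.648 m/d
q = K_eq · i = 1.648 × 0.0095 = 0.01565 m/d (same in every zone)
Zone A: v = q/n = 0.01565/0.13 = 0.1204 m/d → t_A = 306/0.1204 = 2541 d
Zone B: v = q/n = 0.01565/0.20 = 0.07827 m/d → t_B = 121/0.07827 = 1546 d
Zone C: v = q/n = 0.01565/0.19 = 0.08239 m/d → t_C = 591/0.08239 = 7173 d
Total t = 2541 + 1546 + 7173 = 11260 d
   = 11260 / 365 = 30.9 yr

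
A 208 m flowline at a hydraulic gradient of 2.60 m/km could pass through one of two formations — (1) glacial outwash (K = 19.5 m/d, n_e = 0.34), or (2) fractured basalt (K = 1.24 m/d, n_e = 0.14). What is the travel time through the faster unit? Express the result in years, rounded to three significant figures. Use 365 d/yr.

Unit 1 (glacial outwash): v = 19.5×0.0026/0.34 = 0.1491 m/d, t = 208/0.1491 = 1395 d
Unit 2 (fractured basalt): v = 1.24×0.0026/0.14 = 0.02303 m/d, t = 208/0.02303 = 9032 d
Faster: 1395 d / 365 = 3.82 yr

3.82 years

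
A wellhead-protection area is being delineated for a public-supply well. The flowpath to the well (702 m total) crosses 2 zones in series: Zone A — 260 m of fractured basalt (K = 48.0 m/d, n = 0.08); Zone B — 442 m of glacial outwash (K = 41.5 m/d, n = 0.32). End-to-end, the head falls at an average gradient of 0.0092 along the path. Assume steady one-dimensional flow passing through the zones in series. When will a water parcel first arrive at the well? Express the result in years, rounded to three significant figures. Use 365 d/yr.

1.11 years

For zones in series the flux q is common to all zones; the equivalent conductivity is the harmonic (thickness-weighted) mean, K_eq = L_total / Σ(L_j/K_j).
Σ(L/K) = 260/48.0 + 442/41.5 = 5.417 + 10.65 = 16.07 d
K_eq = L_total / Σ(L/K) = 702 / 16.07 = 43.69 m/d
q = K_eq · i = 43.69 × 0.0092 = 0.4020 m/d (same in every zone)
Zone A: v = q/n = 0.4020/0.08 = 5.025 m/d → t_A = 260/5.025 = 51.75 d
Zone B: v = q/n = 0.4020/0.32 = 1.256 m/d → t_B = 442/1.256 = 351.9 d
Total t = 51.75 + 351.9 = 403.6 d
   = 403.6 / 365 = 1.11 yr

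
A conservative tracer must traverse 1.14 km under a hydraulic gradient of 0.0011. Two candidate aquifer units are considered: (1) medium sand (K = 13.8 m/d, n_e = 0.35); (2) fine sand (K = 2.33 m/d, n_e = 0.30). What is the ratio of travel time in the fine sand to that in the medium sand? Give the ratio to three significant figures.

Unit 1 (medium sand): v = 13.8×0.0011/0.35 = 0.04337 m/d, t = 1140/0.04337 = 26280 d
Unit 2 (fine sand): v = 2.33×0.0011/0.30 = 0.008543 m/d, t = 1140/0.008543 = 133400 d
t(fine sand) / t(medium sand) = 133400/26280 = 5.08

5.08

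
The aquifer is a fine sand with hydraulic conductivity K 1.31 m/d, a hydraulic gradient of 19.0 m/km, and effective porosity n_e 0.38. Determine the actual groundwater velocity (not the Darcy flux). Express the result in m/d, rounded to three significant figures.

0.0655 m/d

q = Ki = 1.31 × 0.019 = 0.02489 m/d
v = Ki/n = 1.31·0.019/0.38 = 0.06550 m/d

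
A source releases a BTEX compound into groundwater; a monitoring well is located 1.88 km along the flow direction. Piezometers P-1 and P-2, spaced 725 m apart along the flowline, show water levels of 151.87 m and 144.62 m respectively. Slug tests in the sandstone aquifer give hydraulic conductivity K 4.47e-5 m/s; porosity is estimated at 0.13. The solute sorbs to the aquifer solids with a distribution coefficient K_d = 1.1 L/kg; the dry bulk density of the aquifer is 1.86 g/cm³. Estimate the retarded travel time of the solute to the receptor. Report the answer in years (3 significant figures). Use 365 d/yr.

Hydraulic gradient i = (151.87 − 144.62) / 725 = 7.25 / 725 = 0.01000
K = 4.47e-5 m/s × 86400 s/d = 3.862 m/d
Darcy flux q = K·i = 3.862 × 0.01000 = 0.03862 m/d
v = Ki/n = 3.862·0.01000/0.13 = 0.2971 m/d
Retardation R = 1 + ρ_b·K_d/n = 1 + 1.86×1.1/0.13 = 16.74
Contaminant velocity v_c = v/R = 0.2971/16.74 = 0.01775 m/d
L = 1.88 km = 1880 m
t = L/v_c = 1880/0.01775 = 105900 d
   = 105900/365 = 290 yr

290 years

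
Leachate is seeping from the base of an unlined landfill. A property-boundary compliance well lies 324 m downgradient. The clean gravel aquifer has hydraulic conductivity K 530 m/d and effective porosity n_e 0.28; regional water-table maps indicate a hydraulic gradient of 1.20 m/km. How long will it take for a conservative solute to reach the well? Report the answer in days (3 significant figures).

Specific discharge q = 530 × 0.0012 = 0.6360 m/d
v_s = q/n_e = 0.6360/0.28 = 2.271 m/d
t = L / v = 324 / 2.271 = 142.6 d

143 days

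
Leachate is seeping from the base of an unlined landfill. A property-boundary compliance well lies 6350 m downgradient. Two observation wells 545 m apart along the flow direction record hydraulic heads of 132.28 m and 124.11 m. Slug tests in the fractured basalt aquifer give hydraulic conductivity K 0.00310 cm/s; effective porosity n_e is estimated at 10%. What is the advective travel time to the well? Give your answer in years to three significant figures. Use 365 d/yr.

Hydraulic gradient i = (132.28 − 124.11) / 545 = 8.17 / 545 = 0.01499
K = 0.00310 cm/s × 864 = 2.678 m/d
q = Ki = 2.678 × 0.01499 = 0.04015 m/d
v = Ki/n = 2.678·0.01499/0.10 = 0.4015 m/d
t = L / v = 6350 / 0.4015 = 15820 d
   = 15820 / 365 = 43.3 yr

43.3 years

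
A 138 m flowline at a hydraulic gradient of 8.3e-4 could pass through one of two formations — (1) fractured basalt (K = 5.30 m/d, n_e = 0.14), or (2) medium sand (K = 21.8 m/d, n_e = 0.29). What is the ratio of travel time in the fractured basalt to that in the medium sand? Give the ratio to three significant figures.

Unit 1 (fractured basalt): v = 5.30×8.3e-4/0.14 = 0.03142 m/d, t = 138/0.03142 = 4392 d
Unit 2 (medium sand): v = 21.8×8.3e-4/0.29 = 0.06239 m/d, t = 138/0.06239 = 2212 d
t(fractured basalt) / t(medium sand) = 4392/2212 = 1.99

1.99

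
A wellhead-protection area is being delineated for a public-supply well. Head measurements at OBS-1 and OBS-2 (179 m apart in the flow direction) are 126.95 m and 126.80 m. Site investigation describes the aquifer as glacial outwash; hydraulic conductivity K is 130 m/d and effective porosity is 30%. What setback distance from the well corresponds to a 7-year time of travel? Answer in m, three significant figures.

Hydraulic gradient i = (126.95 − 126.80) / 179 = 0.15 / 179 = 8.380e-4
Specific discharge q = 130 × 8.380e-4 = 0.1089 m/d
v = Ki/n = 130·8.380e-4/0.30 = 0.3631 m/d
T = 7 yr × 365 = 2555 d
L = v × T = 0.3631 × 2555 = 927.8 m

928 m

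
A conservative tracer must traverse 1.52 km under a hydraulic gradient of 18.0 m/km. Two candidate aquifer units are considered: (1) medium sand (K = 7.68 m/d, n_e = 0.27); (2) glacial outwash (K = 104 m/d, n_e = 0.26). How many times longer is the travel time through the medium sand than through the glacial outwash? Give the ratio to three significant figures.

Unit 1 (medium sand): v = 7.68×0.018/0.27 = 0.5120 m/d, t = 1520/0.5120 = 2969 d
Unit 2 (glacial outwash): v = 104×0.018/0.26 = 7.200 m/d, t = 1520/7.200 = 211.1 d
t(medium sand) / t(glacial outwash) = 2969/211.1 = 14.1

14.1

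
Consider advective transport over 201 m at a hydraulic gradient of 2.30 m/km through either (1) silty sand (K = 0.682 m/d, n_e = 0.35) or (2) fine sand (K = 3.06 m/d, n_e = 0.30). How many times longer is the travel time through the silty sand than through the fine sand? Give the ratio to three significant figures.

Unit 1 (silty sand): v = 0.682×0.0023/0.35 = 0.004482 m/d, t = 201/0.004482 = 44850 d
Unit 2 (fine sand): v = 3.06×0.0023/0.30 = 0.02346 m/d, t = 201/0.02346 = 8568 d
t(silty sand) / t(fine sand) = 44850/8568 = 5.23

5.23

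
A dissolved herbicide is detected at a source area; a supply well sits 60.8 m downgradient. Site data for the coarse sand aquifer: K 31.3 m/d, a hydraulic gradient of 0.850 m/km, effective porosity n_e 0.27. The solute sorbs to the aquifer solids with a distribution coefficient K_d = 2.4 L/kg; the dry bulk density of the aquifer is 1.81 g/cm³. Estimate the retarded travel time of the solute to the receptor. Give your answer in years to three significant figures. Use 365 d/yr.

28.9 years

q = Ki = 31.3 × 8.5e-4 = 0.02661 m/d
v_s = q/n_e = 0.02661/0.27 = 0.09854 m/d
Retardation R = 1 + ρ_b·K_d/n = 1 + 1.81×2.4/0.27 = 17.09
Contaminant velocity v_c = v/R = 0.09854/17.09 = 0.005766 m/d
t = L/v_c = 60.8/0.005766 = 10540 d
   = 10540/365 = 28.9 yr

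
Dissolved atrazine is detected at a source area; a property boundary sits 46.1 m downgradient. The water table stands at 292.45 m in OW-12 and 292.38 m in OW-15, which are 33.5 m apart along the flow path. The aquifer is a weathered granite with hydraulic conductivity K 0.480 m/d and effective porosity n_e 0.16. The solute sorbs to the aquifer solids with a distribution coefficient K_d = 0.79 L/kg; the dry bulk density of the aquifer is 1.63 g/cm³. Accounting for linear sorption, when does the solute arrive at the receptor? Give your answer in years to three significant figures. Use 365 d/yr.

182 years

Hydraulic gradient i = (292.45 − 292.38) / 33.5 = 0.07 / 33.5 = 0.002090
Specific discharge q = 0.480 × 0.002090 = 0.001003 m/d
Seepage velocity v = q / n = 0.001003 / 0.16 = 0.006269 m/d
Retardation R = 1 + ρ_b·K_d/n = 1 + 1.63×0.79/0.16 = 9.048
Contaminant velocity v_c = v/R = 0.006269/9.048 = 6.928e-4 m/d
t = L/v_c = 46.1/6.928e-4 = 66540 d
   = 66540/365 = 182 yr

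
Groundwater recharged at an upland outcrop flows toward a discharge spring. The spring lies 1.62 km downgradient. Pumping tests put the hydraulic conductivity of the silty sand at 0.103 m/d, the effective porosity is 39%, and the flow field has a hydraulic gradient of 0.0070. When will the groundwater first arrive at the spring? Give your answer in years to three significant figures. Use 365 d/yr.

2400 years

Specific discharge q = 0.103 × 0.0070 = 7.210e-4 m/d
Seepage velocity v = q / n = 7.210e-4 / 0.39 = 0.001849 m/d
L = 1.62 km = 1620 m
t = L / v = 1620 / 0.001849 = 876300 d
   = 876300 / 365 = 2400 yr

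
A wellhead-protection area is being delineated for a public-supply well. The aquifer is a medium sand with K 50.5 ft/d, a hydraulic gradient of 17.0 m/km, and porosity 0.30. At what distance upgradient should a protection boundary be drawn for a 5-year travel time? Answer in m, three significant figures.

K = 50.5 ft/d × 0.3048 = 15.39 m/d
Specific discharge q = 15.39 × 0.017 = 0.2617 m/d
v_s = q/n_e = 0.2617/0.30 = 0.8722 m/d
T = 5 yr × 365 = 1825 d
L = v × T = 0.8722 × 1825 = 1592 m

1590 m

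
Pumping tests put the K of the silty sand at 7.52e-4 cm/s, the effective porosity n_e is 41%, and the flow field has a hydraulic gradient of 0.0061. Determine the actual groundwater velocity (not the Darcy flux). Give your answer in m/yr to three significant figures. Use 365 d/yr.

3.53 m/yr

K = 7.52e-4 cm/s × 864 = 0.6497 m/d
q = Ki = 0.6497 × 0.0061 = 0.003963 m/d
v_s = q/n_e = 0.003963/0.41 = 0.009667 m/d
   = 0.009667 × 365 = 3.53 m/yr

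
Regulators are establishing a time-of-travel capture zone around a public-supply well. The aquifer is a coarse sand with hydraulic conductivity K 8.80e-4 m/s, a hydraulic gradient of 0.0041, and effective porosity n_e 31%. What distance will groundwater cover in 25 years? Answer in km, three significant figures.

K = 8.80e-4 m/s × 86400 s/d = 76.03 m/d
Specific discharge q = 76.03 × 0.0041 = 0.3117 m/d
Seepage velocity v = q / n = 0.3117 / 0.31 = 1.006 m/d
T = 25 yr × 365 = 9125 d
L = v × T = 1.006 × 9125 = 9176 m
   = 9.18 km

9.18 km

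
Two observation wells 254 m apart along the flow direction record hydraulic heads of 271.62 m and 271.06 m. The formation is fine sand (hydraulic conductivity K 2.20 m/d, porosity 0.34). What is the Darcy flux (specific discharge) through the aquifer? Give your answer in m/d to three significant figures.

Hydraulic gradient i = (271.62 − 271.06) / 254 = 0.56 / 254 = 0.002205
Specific discharge q = 2.20 × 0.002205 = 0.004850 m/d

0.00485 m/d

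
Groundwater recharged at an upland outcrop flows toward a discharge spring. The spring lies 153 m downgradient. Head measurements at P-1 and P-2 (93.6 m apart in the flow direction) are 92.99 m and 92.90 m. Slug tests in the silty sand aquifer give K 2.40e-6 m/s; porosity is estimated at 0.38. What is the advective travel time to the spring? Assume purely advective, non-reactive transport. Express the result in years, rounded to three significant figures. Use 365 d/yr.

799 years

Hydraulic gradient i = (92.99 − 92.90) / 93.6 = 0.09 / 93.6 = 9.615e-4
K = 2.40e-6 m/s × 86400 s/d = 0.2074 m/d
Darcy flux q = K·i = 0.2074 × 9.615e-4 = 1.994e-4 m/d
v_s = q/n_e = 1.994e-4/0.38 = 5.247e-4 m/d
t = L / v = 153 / 5.247e-4 = 291600 d
   = 291600 / 365 = 799 yr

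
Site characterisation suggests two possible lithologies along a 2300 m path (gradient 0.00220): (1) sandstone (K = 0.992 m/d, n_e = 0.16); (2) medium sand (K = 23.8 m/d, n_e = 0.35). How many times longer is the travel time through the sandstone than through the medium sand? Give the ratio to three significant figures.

11.0

Unit 1 (sandstone): v = 0.992×0.0022/0.16 = 0.01364 m/d, t = 2300/0.01364 = 168600 d
Unit 2 (medium sand): v = 23.8×0.0022/0.35 = 0.1496 m/d, t = 2300/0.1496 = 15370 d
t(sandstone) / t(medium sand) = 168600/15370 = 11.0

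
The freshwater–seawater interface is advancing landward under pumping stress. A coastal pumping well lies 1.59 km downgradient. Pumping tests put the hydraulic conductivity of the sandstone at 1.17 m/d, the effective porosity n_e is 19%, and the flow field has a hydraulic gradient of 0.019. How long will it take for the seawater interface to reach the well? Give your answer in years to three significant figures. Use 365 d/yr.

Darcy flux q = K·i = 1.17 × 0.019 = 0.02223 m/d
v_s = q/n_e = 0.02223/0.19 = 0.1170 m/d
L = 1.59 km = 1590 m
t = L / v = 1590 / 0.1170 = 13590 d
   = 13590 / 365 = 37.2 yr

37.2 years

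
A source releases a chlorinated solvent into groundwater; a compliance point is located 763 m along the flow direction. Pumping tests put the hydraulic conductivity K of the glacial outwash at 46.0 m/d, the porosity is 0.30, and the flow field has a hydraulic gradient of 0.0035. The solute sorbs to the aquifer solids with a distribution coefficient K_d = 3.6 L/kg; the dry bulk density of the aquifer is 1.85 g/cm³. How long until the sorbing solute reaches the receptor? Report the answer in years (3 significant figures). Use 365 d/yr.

q = Ki = 46.0 × 0.0035 = 0.1610 m/d
v_s = q/n_e = 0.1610/0.30 = 0.5367 m/d
Retardation R = 1 + ρ_b·K_d/n = 1 + 1.85×3.6/0.30 = 23.20
Contaminant velocity v_c = v/R = 0.5367/23.20 = 0.02313 m/d
t = L/v_c = 763/0.02313 = 32980 d
   = 32980/365 = 90.4 yr

90.4 years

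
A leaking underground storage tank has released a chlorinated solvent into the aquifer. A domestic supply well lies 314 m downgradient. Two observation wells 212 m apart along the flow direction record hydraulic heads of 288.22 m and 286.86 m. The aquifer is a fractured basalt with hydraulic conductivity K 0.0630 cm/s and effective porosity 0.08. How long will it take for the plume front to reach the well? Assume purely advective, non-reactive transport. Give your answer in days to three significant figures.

Hydraulic gradient i = (288.22 − 286.86) / 212 = 1.36 / 212 = 0.006415
K = 0.0630 cm/s × 864 = 54.43 m/d
q = Ki = 54.43 × 0.006415 = 0.3492 m/d
Average linear velocity = 0.3492 / 0.08 = 4.365 m/d
t = L / v = 314 / 4.365 = 71.94 d

71.9 days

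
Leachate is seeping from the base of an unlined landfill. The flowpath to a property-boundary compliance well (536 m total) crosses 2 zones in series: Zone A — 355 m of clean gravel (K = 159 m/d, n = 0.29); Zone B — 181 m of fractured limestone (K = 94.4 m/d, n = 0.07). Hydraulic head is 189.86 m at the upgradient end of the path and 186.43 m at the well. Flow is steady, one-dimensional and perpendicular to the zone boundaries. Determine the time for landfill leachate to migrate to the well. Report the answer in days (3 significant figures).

Total head drop ΔH = 189.86 − 186.43 = 3.43 m
Continuity: the same q passes through each zone, so ΔH = q·Σ(L_j/K_j) — the zones act as resistances in series.
Σ(L/K) = 355/159 + 181/94.4 = 2.233 + 1.917 = 4.150 d
q = ΔH / Σ(L/K) = 3.43 / 4.150 = 0.8265 m/d (same in every zone)
Zone A: v = q/n = 0.8265/0.29 = 2.850 m/d → t_A = 355/2.850 = 124.6 d
Zone B: v = q/n = 0.8265/0.07 = 11.81 m/d → t_B = 181/11.81 = 15.33 d
Total t = 124.6 + 15.33 = 139.9 d

140 days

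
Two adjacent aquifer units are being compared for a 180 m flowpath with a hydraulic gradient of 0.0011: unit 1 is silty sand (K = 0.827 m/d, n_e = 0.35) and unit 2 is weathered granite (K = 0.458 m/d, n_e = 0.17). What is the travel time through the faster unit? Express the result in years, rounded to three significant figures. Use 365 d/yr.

Unit 1 (silty sand): v = 0.827×0.0011/0.35 = 0.002599 m/d, t = 180/0.002599 = 69250 d
Unit 2 (weathered granite): v = 0.458×0.0011/0.17 = 0.002964 m/d, t = 180/0.002964 = 60740 d
Faster: 60740 d / 365 = 166 yr

166 years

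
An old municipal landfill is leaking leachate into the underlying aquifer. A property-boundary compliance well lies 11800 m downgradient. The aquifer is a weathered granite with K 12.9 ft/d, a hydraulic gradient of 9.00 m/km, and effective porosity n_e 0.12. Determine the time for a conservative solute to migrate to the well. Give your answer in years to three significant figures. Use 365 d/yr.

K = 12.9 ft/d × 0.3048 = 3.932 m/d
Specific discharge q = 3.932 × 0.0090 = 0.03539 m/d
Average linear velocity = 0.03539 / 0.12 = 0.2949 m/d
t = L / v = 11800 / 0.2949 = 40010 d
   = 40010 / 365 = 110 yr

110 years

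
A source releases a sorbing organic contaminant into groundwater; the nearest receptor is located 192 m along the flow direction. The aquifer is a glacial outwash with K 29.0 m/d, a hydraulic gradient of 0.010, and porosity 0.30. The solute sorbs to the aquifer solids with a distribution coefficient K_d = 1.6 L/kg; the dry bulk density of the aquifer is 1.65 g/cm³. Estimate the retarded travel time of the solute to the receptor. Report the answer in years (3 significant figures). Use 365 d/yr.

5.33 years

Darcy flux q = K·i = 29.0 × 0.010 = 0.2900 m/d
Average linear velocity = 0.2900 / 0.30 = 0.9667 m/d
Retardation R = 1 + ρ_b·K_d/n = 1 + 1.65×1.6/0.30 = 9.800
Contaminant velocity v_c = v/R = 0.9667/9.800 = 0.09864 m/d
t = L/v_c = 192/0.09864 = 1946 d
   = 1946/365 = 5.33 yr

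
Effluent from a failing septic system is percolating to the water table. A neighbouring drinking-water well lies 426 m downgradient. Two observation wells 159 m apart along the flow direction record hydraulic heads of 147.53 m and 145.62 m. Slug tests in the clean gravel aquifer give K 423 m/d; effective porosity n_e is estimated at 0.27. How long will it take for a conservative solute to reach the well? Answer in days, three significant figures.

22.6 days

Hydraulic gradient i = (147.53 − 145.62) / 159 = 1.91 / 159 = 0.01201
Specific discharge q = 423 × 0.01201 = 5.081 m/d
v_s = q/n_e = 5.081/0.27 = 18.82 m/d
t = L / v = 426 / 18.82 = 22.64 d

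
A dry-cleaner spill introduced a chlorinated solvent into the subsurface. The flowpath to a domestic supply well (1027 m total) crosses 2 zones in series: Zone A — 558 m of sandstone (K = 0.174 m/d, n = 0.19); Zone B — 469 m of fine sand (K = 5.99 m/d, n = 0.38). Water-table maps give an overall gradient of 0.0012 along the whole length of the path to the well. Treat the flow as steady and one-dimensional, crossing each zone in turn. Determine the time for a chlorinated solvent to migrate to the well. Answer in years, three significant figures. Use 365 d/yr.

2080 years

For zones in series the flux q is common to all zones; the equivalent conductivity is the harmonic (thickness-weighted) mean, K_eq = L_total / Σ(L_j/K_j).
Σ(L/K) = 558/0.174 + 469/5.99 = 3207 + 78.30 = 3285 d
K_eq = L_total / Σ(L/K) = 1027 / 3285 = 0.3126 m/d
q = K_eq · i = 0.3126 × 0.0012 = 3.751e-4 m/d (same in every zone)
Zone A: v = q/n = 3.751e-4/0.19 = 0.001974 m/d → t_A = 558/0.001974 = 282600 d
Zone B: v = q/n = 3.751e-4/0.38 = 9.872e-4 m/d → t_B = 469/9.872e-4 = 475100 d
Total t = 282600 + 475100 = 757700 d
   = 757700 / 365 = 2080 yr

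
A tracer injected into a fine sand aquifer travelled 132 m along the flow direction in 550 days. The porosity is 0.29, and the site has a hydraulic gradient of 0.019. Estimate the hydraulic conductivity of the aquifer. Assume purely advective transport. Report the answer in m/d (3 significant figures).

v = L / t = 132 / 550 = 0.2400 m/d
K = v · n / i = 0.2400 × 0.29 / 0.019 = 3.66 m/d

3.66 m/d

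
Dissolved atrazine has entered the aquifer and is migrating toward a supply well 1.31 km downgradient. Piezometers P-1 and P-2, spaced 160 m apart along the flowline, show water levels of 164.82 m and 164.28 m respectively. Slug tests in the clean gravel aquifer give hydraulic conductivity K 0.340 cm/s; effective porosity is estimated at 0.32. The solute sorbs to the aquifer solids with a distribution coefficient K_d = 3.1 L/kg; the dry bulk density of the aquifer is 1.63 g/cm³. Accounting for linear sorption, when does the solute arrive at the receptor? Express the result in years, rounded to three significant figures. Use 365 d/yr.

19.5 years

Hydraulic gradient i = (164.82 − 164.28) / 160 = 0.54 / 160 = 0.003375
K = 0.340 cm/s × 864 = 293.8 m/d
Darcy flux q = K·i = 293.8 × 0.003375 = 0.9914 m/d
Average linear velocity = 0.9914 / 0.32 = 3.098 m/d
Retardation R = 1 + ρ_b·K_d/n = 1 + 1.63×3.1/0.32 = 16.79
Contaminant velocity v_c = v/R = 3.098/16.79 = 0.1845 m/d
L = 1.31 km = 1310 m
t = L/v_c = 1310/0.1845 = 7099 d
   = 7099/365 = 19.5 yr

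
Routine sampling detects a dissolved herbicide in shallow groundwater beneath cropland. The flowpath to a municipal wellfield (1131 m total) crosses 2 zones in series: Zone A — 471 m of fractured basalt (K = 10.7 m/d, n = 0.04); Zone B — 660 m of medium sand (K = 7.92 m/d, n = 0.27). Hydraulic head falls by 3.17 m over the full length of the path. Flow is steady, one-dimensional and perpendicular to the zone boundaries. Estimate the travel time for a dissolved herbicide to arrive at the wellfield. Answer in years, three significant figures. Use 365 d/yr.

21.7 years

Steady 1-D flow in series ⇒ the Darcy flux q is identical in every zone and the zone head losses add (resistances L/K in series).
Σ(L/K) = 471/10.7 + 660/7.92 = 44.02 + 83.33 = 127.4 d
q = ΔH / Σ(L/K) = 3.17 / 127.4 = 0.02489 m/d (same in every zone)
Zone A: v = q/n = 0.02489/0.04 = 0.6223 m/d → t_A = 471/0.6223 = 756.9 d
Zone B: v = q/n = 0.02489/0.27 = 0.09219 m/d → t_B = 660/0.09219 = 7159 d
Total t = 756.9 + 7159 = 7916 d
   = 7916 / 365 = 21.7 yr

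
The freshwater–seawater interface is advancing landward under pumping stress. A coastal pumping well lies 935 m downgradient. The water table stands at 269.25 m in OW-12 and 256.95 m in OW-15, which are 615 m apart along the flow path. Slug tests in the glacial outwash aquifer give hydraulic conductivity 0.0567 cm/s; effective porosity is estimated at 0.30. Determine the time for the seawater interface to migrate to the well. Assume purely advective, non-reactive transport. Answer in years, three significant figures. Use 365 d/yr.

0.784 years

Hydraulic gradient i = (269.25 − 256.95) / 615 = 12.30 / 615 = 0.02000
K = 0.0567 cm/s × 864 = 48.99 m/d
Specific discharge q = 48.99 × 0.02000 = 0.9798 m/d
Seepage velocity v = q / n = 0.9798 / 0.30 = 3.266 m/d
t = L / v = 935 / 3.266 = 286.3 d
   = 286.3 / 365 = 0.784 yr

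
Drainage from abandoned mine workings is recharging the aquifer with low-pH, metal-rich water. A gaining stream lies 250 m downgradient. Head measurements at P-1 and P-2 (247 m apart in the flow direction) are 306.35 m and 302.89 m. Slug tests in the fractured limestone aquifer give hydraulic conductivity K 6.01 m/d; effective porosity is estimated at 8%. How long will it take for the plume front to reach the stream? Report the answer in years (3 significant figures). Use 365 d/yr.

Hydraulic gradient i = (306.35 − 302.89) / 247 = 3.46 / 247 = 0.01401
Darcy flux q = K·i = 6.01 × 0.01401 = 0.08419 m/d
Seepage velocity v = q / n = 0.08419 / 0.08 = 1.052 m/d
t = L / v = 250 / 1.052 = 237.6 d
   = 237.6 / 365 = 0.651 yr

0.651 years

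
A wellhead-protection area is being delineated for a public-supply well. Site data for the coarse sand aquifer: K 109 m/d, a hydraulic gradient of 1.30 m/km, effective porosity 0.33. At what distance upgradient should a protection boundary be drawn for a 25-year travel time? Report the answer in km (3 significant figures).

3.92 km

Specific discharge q = 109 × 0.0013 = 0.1417 m/d
v_s = q/n_e = 0.1417/0.33 = 0.4294 m/d
T = 25 yr × 365 = 9125 d
L = v × T = 0.4294 × 9125 = 3918 m
   = 3.92 km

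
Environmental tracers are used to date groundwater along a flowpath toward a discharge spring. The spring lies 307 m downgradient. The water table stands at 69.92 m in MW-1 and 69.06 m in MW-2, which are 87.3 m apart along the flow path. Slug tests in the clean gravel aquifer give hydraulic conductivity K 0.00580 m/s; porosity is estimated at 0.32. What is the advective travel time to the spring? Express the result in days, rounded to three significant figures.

19.9 days

Hydraulic gradient i = (69.92 − 69.06) / 87.3 = 0.86 / 87.3 = 0.009851
K = 0.00580 m/s × 86400 s/d = 501.1 m/d
Darcy flux q = K·i = 501.1 × 0.009851 = 4.937 m/d
Seepage velocity v = q / n = 4.937 / 0.32 = 15.43 m/d
t = L / v = 307 / 15.43 = 19.90 d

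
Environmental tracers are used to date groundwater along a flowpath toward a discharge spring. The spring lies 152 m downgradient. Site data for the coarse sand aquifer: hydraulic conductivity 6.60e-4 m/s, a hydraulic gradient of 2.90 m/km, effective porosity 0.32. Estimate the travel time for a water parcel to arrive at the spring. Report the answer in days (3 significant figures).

K = 6.60e-4 m/s × 86400 s/d = 57.02 m/d
Specific discharge q = 57.02 × 0.0029 = 0.1654 m/d
Average linear velocity = 0.1654 / 0.32 = 0.5168 m/d
t = L / v = 152 / 0.5168 = 294.1 d

294 days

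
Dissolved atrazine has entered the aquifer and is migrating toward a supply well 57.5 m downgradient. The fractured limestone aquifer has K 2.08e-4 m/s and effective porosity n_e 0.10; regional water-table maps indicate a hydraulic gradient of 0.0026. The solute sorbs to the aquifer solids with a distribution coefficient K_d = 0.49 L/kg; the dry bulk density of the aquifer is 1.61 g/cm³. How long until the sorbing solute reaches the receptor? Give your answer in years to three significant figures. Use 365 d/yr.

K = 2.08e-4 m/s × 86400 s/d = 17.97 m/d
q = Ki = 17.97 × 0.0026 = 0.04673 m/d
Seepage velocity v = q / n = 0.04673 / 0.10 = 0.4673 m/d
Retardation R = 1 + ρ_b·K_d/n = 1 + 1.61×0.49/0.10 = 8.889
Contaminant velocity v_c = v/R = 0.4673/8.889 = 0.05257 m/d
t = L/v_c = 57.5/0.05257 = 1094 d
   = 1094/365 = 3.00 yr

3.00 years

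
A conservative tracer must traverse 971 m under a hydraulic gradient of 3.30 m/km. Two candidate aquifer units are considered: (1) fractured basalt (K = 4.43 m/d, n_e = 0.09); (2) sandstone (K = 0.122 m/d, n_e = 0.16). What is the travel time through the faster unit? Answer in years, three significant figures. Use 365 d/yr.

16.4 years

Unit 1 (fractured basalt): v = 4.43×0.0033/0.09 = 0.1624 m/d, t = 971/0.1624 = 5978 d
Unit 2 (sandstone): v = 0.122×0.0033/0.16 = 0.002516 m/d, t = 971/0.002516 = 385900 d
Faster: 5978 d / 365 = 16.4 yr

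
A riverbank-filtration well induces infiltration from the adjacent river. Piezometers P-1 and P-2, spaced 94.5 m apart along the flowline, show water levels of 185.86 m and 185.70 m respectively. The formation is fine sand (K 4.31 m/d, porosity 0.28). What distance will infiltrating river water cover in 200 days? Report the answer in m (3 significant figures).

5.21 m

Hydraulic gradient i = (185.86 − 185.70) / 94.5 = 0.16 / 94.5 = 0.001693
q = Ki = 4.31 × 0.001693 = 0.007297 m/d
v_s = q/n_e = 0.007297/0.28 = 0.02606 m/d
L = v × T = 0.02606 × 200 = 5.212 m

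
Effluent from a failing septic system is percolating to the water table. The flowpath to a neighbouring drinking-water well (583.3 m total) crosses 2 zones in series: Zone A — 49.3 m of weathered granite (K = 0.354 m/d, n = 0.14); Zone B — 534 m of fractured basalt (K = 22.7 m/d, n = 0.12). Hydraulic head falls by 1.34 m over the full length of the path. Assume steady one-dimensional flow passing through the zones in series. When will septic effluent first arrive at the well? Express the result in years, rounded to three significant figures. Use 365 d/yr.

Continuity: the same q passes through each zone, so ΔH = q·Σ(L_j/K_j) — the zones act as resistances in series.
Σ(L/K) = 49.3/0.354 + 534/22.7 = 139.3 + 23.52 = 162.8 d
q = ΔH / Σ(L/K) = 1.34 / 162.8 = 0.008231 m/d (same in every zone)
Zone A: v = q/n = 0.008231/0.14 = 0.05880 m/d → t_A = 49.3/0.05880 = 838.5 d
Zone B: v = q/n = 0.008231/0.12 = 0.06860 m/d → t_B = 534/0.06860 = 7785 d
Total t = 838.5 + 7785 = 8623 d
   = 8623 / 365 = 23.6 yr

23.6 years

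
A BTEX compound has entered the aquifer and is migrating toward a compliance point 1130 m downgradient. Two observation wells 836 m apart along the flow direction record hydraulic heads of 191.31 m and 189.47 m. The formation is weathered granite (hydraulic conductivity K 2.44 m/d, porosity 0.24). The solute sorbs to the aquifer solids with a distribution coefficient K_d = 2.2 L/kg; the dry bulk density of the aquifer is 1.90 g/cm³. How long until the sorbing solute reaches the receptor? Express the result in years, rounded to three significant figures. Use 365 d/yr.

2550 years

Hydraulic gradient i = (191.31 − 189.47) / 836 = 1.84 / 836 = 0.002201
Darcy flux q = K·i = 2.44 × 0.002201 = 0.005370 m/d
v = Ki/n = 2.44·0.002201/0.24 = 0.02238 m/d
Retardation R = 1 + ρ_b·K_d/n = 1 + 1.90×2.2/0.24 = 18.42
Contaminant velocity v_c = v/R = 0.02238/18.42 = 0.001215 m/d
t = L/v_c = 1130/0.001215 = 930000 d
   = 930000/365 = 2550 yr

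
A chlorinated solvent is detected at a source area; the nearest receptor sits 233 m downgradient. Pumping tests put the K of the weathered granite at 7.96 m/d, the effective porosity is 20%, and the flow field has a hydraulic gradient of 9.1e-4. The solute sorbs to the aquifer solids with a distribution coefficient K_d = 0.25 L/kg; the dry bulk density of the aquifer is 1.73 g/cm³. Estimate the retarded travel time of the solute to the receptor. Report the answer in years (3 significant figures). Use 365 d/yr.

55.7 years

Darcy flux q = K·i = 7.96 × 9.1e-4 = 0.007244 m/d
v = Ki/n = 7.96·9.1e-4/0.20 = 0.03622 m/d
Retardation R = 1 + ρ_b·K_d/n = 1 + 1.73×0.25/0.20 = 3.162
Contaminant velocity v_c = v/R = 0.03622/3.162 = 0.01145 m/d
t = L/v_c = 233/0.01145 = 20350 d
   = 20350/365 = 55.7 yr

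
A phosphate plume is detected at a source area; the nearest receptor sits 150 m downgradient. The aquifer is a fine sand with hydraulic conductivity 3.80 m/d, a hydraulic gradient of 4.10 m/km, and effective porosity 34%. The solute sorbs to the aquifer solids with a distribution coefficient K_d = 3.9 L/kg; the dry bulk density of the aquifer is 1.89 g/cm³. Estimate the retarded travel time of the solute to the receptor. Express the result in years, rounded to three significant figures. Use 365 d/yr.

203 years

q = Ki = 3.80 × 0.0041 = 0.01558 m/d
Seepage velocity v = q / n = 0.01558 / 0.34 = 0.04582 m/d
Retardation R = 1 + ρ_b·K_d/n = 1 + 1.89×3.9/0.34 = 22.68
Contaminant velocity v_c = v/R = 0.04582/22.68 = 0.002020 m/d
t = L/v_c = 150/0.002020 = 74240 d
   = 74240/365 = 203 yr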